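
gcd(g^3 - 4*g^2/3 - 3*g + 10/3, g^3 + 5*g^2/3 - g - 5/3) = g^2 + 2*g/3 - 5/3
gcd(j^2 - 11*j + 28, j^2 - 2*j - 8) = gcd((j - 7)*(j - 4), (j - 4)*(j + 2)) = j - 4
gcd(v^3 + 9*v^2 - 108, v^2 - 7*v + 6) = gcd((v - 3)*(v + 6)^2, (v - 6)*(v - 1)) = 1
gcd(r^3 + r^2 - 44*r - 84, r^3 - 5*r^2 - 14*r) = r^2 - 5*r - 14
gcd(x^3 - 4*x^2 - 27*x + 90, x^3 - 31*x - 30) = x^2 - x - 30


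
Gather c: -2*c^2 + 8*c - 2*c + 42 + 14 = -2*c^2 + 6*c + 56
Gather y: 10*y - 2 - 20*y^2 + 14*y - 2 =-20*y^2 + 24*y - 4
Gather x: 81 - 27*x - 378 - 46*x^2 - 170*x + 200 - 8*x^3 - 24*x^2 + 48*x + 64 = -8*x^3 - 70*x^2 - 149*x - 33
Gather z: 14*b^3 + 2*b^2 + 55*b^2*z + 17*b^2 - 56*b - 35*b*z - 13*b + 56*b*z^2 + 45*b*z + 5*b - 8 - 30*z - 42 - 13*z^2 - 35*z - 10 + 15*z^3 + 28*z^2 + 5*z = 14*b^3 + 19*b^2 - 64*b + 15*z^3 + z^2*(56*b + 15) + z*(55*b^2 + 10*b - 60) - 60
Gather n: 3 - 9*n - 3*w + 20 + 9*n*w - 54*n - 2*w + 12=n*(9*w - 63) - 5*w + 35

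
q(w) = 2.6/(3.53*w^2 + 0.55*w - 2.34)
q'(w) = 2.6*(-7.06*w - 0.55)/(3.53*w^2 + 0.55*w - 2.34)^2 = (-18.356*w - 1.43)/(3.53*w^2 + 0.55*w - 2.34)^2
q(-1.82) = 0.31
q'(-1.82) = 0.46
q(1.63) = 0.33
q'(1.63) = -0.50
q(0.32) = -1.44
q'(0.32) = -2.25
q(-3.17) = 0.08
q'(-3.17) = 0.06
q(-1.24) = 1.08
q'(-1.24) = 3.69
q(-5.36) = 0.03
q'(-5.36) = 0.01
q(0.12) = -1.17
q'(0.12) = -0.74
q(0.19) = -1.23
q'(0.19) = -1.11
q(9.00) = 0.01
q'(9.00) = -0.00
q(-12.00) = 0.01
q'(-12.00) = 0.00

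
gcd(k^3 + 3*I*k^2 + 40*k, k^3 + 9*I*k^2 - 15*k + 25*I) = 1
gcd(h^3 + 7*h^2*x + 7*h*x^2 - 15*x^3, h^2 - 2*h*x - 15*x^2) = h + 3*x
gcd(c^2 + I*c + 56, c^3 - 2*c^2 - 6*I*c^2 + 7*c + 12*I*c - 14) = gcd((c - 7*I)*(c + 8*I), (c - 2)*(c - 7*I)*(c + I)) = c - 7*I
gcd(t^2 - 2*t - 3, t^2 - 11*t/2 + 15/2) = t - 3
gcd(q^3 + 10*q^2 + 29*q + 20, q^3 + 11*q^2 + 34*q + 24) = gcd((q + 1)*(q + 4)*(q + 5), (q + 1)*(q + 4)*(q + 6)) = q^2 + 5*q + 4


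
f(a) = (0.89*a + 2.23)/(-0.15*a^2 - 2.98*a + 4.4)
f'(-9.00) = 0.04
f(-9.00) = -0.30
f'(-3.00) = 0.07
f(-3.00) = -0.04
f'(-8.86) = 0.04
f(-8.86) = -0.30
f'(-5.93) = 0.04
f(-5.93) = -0.18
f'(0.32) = 0.92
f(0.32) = 0.73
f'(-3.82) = 0.05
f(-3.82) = -0.09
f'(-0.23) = 0.40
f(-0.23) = 0.40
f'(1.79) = 6.09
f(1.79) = -2.70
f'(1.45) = 211.41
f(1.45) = -14.89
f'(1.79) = 6.09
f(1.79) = -2.70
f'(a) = (0.3*a + 2.98)*(0.89*a + 2.23)/(-0.15*a^2 - 2.98*a + 4.4)^2 + 0.89/(-0.15*a^2 - 2.98*a + 4.4) = (0.1335*a^2 + 0.669*a + 10.5614)/(0.0225*a^4 + 0.894*a^3 + 7.5604*a^2 - 26.224*a + 19.36)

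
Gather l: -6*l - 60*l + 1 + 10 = 11 - 66*l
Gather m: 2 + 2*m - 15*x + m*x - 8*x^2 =m*(x + 2) - 8*x^2 - 15*x + 2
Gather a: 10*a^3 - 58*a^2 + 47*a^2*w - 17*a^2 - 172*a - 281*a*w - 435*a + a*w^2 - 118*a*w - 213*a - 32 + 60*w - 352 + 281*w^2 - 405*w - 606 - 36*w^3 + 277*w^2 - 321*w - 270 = 10*a^3 + a^2*(47*w - 75) + a*(w^2 - 399*w - 820) - 36*w^3 + 558*w^2 - 666*w - 1260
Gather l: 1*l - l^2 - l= -l^2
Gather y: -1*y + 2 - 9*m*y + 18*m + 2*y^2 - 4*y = 18*m + 2*y^2 + y*(-9*m - 5) + 2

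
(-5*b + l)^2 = 25*b^2 - 10*b*l + l^2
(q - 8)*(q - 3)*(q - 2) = q^3 - 13*q^2 + 46*q - 48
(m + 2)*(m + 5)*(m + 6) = m^3 + 13*m^2 + 52*m + 60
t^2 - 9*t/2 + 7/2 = (t - 7/2)*(t - 1)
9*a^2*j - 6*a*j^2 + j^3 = j*(-3*a + j)^2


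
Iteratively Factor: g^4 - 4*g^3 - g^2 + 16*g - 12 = (g + 2)*(g^3 - 6*g^2 + 11*g - 6) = (g - 1)*(g + 2)*(g^2 - 5*g + 6) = (g - 3)*(g - 1)*(g + 2)*(g - 2)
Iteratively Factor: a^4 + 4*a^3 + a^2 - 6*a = (a - 1)*(a^3 + 5*a^2 + 6*a) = (a - 1)*(a + 2)*(a^2 + 3*a) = a*(a - 1)*(a + 2)*(a + 3)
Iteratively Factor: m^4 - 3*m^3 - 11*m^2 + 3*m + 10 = (m - 5)*(m^3 + 2*m^2 - m - 2) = (m - 5)*(m + 1)*(m^2 + m - 2) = (m - 5)*(m + 1)*(m + 2)*(m - 1)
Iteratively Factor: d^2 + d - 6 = (d - 2)*(d + 3)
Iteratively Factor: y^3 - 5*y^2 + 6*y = (y)*(y^2 - 5*y + 6) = y*(y - 2)*(y - 3)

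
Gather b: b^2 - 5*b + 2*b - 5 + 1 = b^2 - 3*b - 4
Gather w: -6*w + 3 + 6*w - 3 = 0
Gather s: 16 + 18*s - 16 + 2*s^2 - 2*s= 2*s^2 + 16*s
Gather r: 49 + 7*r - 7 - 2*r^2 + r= -2*r^2 + 8*r + 42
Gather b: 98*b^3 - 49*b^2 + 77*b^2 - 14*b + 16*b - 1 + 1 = 98*b^3 + 28*b^2 + 2*b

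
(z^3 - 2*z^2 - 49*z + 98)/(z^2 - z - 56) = (z^2 - 9*z + 14)/(z - 8)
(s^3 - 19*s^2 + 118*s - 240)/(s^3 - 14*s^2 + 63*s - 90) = (s - 8)/(s - 3)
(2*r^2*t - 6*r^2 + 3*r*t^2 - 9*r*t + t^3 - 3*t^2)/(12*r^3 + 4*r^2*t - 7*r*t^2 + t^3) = (2*r*t - 6*r + t^2 - 3*t)/(12*r^2 - 8*r*t + t^2)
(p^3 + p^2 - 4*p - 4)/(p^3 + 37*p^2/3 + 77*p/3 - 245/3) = 3*(p^3 + p^2 - 4*p - 4)/(3*p^3 + 37*p^2 + 77*p - 245)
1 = 1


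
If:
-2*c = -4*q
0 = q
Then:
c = 0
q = 0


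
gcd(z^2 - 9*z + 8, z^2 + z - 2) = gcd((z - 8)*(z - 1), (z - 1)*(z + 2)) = z - 1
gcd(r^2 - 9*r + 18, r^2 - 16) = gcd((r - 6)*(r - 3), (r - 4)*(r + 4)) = 1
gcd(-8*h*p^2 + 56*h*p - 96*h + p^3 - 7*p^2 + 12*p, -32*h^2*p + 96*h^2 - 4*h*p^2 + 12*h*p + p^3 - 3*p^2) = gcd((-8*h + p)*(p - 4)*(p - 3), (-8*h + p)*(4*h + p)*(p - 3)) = -8*h*p + 24*h + p^2 - 3*p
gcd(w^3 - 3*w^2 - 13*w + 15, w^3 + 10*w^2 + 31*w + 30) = w + 3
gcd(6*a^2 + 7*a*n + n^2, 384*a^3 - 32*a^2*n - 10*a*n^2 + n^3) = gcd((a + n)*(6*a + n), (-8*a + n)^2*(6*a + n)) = 6*a + n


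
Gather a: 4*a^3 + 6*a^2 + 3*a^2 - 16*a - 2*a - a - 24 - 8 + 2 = 4*a^3 + 9*a^2 - 19*a - 30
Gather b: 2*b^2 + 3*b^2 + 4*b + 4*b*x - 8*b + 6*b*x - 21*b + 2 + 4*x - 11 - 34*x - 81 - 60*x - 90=5*b^2 + b*(10*x - 25) - 90*x - 180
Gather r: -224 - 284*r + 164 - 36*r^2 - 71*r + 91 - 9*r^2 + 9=-45*r^2 - 355*r + 40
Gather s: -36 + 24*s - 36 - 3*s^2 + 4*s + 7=-3*s^2 + 28*s - 65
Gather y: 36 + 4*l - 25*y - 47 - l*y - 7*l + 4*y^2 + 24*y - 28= -3*l + 4*y^2 + y*(-l - 1) - 39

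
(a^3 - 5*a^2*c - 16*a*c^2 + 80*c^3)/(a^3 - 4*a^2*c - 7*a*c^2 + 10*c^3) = (a^2 - 16*c^2)/(a^2 + a*c - 2*c^2)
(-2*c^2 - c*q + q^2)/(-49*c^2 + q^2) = (2*c^2 + c*q - q^2)/(49*c^2 - q^2)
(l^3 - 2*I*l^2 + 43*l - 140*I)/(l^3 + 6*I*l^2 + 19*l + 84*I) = (l - 5*I)/(l + 3*I)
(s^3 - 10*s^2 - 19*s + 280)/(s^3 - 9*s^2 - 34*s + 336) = (s + 5)/(s + 6)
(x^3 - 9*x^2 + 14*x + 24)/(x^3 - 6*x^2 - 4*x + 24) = (x^2 - 3*x - 4)/(x^2 - 4)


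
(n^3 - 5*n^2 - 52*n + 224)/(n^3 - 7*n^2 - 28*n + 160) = (n + 7)/(n + 5)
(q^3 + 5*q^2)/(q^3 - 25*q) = q/(q - 5)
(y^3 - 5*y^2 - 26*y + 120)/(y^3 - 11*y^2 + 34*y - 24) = (y + 5)/(y - 1)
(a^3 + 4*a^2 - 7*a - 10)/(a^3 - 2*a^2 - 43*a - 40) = (a - 2)/(a - 8)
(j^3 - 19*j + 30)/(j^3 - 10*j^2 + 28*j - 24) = (j^2 + 2*j - 15)/(j^2 - 8*j + 12)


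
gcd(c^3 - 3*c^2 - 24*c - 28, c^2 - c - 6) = c + 2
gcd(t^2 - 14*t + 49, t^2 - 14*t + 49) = t^2 - 14*t + 49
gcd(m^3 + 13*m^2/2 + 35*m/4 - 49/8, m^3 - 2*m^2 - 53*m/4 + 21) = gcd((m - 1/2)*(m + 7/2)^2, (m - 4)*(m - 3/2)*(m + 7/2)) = m + 7/2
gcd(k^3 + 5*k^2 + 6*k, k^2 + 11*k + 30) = 1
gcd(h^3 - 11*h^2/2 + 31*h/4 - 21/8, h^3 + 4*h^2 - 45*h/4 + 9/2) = h^2 - 2*h + 3/4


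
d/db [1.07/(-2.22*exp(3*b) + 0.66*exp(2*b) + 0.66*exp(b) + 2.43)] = (7.1262*exp(2*b) - 1.4124*exp(b) - 0.7062)*exp(b)/(-2.22*exp(3*b) + 0.66*exp(2*b) + 0.66*exp(b) + 2.43)^2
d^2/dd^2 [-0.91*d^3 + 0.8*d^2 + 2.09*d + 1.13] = 1.6 - 5.46*d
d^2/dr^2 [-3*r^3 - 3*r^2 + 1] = -18*r - 6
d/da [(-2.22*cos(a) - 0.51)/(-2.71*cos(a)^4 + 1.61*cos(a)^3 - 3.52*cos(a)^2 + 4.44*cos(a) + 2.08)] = (18.0486*cos(a)^4 - 1.62*cos(a)^3 + 5.3511*cos(a)^2 + 3.5904*cos(a) + 2.3532)*sin(a)/(7.3441*cos(a)^8 - 8.7262*cos(a)^7 + 21.6705*cos(a)^6 - 35.3992*cos(a)^5 + 15.4136*cos(a)^4 - 24.56*cos(a)^3 + 5.0704*cos(a)^2 + 18.4704*cos(a) + 4.3264)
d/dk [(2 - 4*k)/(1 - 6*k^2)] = 4*(-6*k^2 + 6*k - 1)/(36*k^4 - 12*k^2 + 1)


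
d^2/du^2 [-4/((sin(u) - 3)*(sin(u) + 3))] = 8*(2*sin(u)^4 + 15*sin(u)^2 - 9)/((sin(u) - 3)^3*(sin(u) + 3)^3)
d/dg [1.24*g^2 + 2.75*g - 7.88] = 2.48*g + 2.75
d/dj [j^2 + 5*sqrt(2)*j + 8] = 2*j + 5*sqrt(2)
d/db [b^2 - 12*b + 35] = 2*b - 12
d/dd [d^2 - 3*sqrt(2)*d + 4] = 2*d - 3*sqrt(2)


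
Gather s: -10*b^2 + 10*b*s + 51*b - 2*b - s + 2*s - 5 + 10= -10*b^2 + 49*b + s*(10*b + 1) + 5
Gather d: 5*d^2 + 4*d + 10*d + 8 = 5*d^2 + 14*d + 8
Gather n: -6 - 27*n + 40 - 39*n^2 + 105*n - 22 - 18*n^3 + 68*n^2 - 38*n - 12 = -18*n^3 + 29*n^2 + 40*n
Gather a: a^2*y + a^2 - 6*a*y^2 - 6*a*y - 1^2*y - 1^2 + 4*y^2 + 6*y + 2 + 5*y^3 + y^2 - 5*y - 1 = a^2*(y + 1) + a*(-6*y^2 - 6*y) + 5*y^3 + 5*y^2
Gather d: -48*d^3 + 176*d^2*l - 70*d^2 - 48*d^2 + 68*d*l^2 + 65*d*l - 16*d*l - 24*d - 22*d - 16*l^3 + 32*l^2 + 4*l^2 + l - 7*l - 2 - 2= -48*d^3 + d^2*(176*l - 118) + d*(68*l^2 + 49*l - 46) - 16*l^3 + 36*l^2 - 6*l - 4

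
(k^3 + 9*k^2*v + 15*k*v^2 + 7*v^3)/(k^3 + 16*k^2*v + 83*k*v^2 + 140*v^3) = (k^2 + 2*k*v + v^2)/(k^2 + 9*k*v + 20*v^2)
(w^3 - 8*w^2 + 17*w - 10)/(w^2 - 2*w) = w - 6 + 5/w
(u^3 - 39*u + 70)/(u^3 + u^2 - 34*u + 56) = (u - 5)/(u - 4)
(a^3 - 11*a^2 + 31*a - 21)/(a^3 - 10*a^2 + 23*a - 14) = (a - 3)/(a - 2)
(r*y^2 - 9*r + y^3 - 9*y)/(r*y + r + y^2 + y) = (y^2 - 9)/(y + 1)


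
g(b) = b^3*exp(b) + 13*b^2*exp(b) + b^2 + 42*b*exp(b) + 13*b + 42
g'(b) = b^3*exp(b) + 16*b^2*exp(b) + 68*b*exp(b) + 2*b + 42*exp(b) + 13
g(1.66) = 645.48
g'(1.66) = 1086.82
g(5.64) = 233707.97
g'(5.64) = 313539.90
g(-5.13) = 1.58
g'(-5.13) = 2.62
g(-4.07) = 5.26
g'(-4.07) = 4.23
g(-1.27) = 17.44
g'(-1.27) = 4.67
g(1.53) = 518.07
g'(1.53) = 880.01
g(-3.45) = 8.06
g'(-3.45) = 4.73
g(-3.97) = 5.69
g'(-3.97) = 4.34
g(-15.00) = 72.00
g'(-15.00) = -17.00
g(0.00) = 42.00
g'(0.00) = 55.00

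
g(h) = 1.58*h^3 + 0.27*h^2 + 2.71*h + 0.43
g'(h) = 4.74*h^2 + 0.54*h + 2.71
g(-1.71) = -11.31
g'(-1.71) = 15.65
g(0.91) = 4.31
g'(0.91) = 7.13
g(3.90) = 108.83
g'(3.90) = 76.91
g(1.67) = 13.07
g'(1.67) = 16.83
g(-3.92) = -101.22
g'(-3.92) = 73.43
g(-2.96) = -46.20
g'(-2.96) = 42.64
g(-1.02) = -3.73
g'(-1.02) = 7.09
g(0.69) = 2.95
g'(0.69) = 5.34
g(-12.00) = -2723.45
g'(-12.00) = 678.79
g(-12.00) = -2723.45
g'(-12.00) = 678.79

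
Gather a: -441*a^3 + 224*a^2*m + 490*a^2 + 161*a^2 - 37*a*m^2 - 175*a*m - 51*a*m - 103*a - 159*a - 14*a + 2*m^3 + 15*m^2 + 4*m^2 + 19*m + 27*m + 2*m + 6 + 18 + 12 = -441*a^3 + a^2*(224*m + 651) + a*(-37*m^2 - 226*m - 276) + 2*m^3 + 19*m^2 + 48*m + 36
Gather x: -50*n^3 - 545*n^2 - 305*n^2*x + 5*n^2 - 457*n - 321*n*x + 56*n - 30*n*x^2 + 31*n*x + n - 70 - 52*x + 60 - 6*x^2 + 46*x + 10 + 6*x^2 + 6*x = -50*n^3 - 540*n^2 - 30*n*x^2 - 400*n + x*(-305*n^2 - 290*n)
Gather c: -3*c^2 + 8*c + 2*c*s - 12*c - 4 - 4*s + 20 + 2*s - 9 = -3*c^2 + c*(2*s - 4) - 2*s + 7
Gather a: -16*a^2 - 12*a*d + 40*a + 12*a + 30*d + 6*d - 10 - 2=-16*a^2 + a*(52 - 12*d) + 36*d - 12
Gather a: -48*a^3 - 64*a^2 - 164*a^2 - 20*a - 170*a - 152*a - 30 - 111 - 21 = -48*a^3 - 228*a^2 - 342*a - 162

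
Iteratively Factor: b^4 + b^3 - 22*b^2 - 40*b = (b + 2)*(b^3 - b^2 - 20*b) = (b - 5)*(b + 2)*(b^2 + 4*b) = b*(b - 5)*(b + 2)*(b + 4)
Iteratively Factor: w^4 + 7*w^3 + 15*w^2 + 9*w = (w + 3)*(w^3 + 4*w^2 + 3*w) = (w + 3)^2*(w^2 + w) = (w + 1)*(w + 3)^2*(w)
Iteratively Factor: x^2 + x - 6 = (x + 3)*(x - 2)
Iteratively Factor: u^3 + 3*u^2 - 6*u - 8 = (u + 4)*(u^2 - u - 2) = (u - 2)*(u + 4)*(u + 1)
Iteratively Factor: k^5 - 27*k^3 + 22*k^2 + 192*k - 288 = (k + 4)*(k^4 - 4*k^3 - 11*k^2 + 66*k - 72) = (k - 3)*(k + 4)*(k^3 - k^2 - 14*k + 24) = (k - 3)^2*(k + 4)*(k^2 + 2*k - 8) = (k - 3)^2*(k + 4)^2*(k - 2)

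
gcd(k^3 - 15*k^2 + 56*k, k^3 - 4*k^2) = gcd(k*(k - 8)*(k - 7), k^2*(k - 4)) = k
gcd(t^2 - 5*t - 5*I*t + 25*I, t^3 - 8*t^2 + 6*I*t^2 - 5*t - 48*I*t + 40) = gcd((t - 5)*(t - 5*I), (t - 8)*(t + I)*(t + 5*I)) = 1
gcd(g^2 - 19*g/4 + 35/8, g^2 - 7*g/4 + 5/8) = g - 5/4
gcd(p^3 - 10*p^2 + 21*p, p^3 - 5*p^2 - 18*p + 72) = p - 3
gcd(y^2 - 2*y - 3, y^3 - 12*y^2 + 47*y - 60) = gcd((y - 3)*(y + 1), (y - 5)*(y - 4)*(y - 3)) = y - 3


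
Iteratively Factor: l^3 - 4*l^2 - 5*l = (l + 1)*(l^2 - 5*l) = (l - 5)*(l + 1)*(l)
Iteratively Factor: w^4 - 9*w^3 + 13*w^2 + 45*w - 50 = (w - 1)*(w^3 - 8*w^2 + 5*w + 50) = (w - 1)*(w + 2)*(w^2 - 10*w + 25) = (w - 5)*(w - 1)*(w + 2)*(w - 5)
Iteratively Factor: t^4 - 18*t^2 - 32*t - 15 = (t - 5)*(t^3 + 5*t^2 + 7*t + 3) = (t - 5)*(t + 1)*(t^2 + 4*t + 3) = (t - 5)*(t + 1)*(t + 3)*(t + 1)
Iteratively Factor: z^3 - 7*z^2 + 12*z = (z)*(z^2 - 7*z + 12) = z*(z - 3)*(z - 4)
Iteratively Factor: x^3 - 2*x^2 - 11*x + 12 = (x + 3)*(x^2 - 5*x + 4) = (x - 4)*(x + 3)*(x - 1)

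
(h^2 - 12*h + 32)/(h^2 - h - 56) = (h - 4)/(h + 7)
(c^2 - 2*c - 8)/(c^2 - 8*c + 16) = (c + 2)/(c - 4)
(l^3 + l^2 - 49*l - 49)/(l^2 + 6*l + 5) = (l^2 - 49)/(l + 5)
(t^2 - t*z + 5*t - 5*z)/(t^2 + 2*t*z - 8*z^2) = (t^2 - t*z + 5*t - 5*z)/(t^2 + 2*t*z - 8*z^2)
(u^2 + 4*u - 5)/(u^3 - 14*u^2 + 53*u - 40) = (u + 5)/(u^2 - 13*u + 40)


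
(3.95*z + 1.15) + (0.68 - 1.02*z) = 2.93*z + 1.83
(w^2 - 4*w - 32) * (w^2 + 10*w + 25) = w^4 + 6*w^3 - 47*w^2 - 420*w - 800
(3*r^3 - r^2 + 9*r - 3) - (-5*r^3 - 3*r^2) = 8*r^3 + 2*r^2 + 9*r - 3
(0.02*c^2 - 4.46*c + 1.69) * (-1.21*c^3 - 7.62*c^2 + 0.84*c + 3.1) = -0.0242*c^5 + 5.2442*c^4 + 31.9571*c^3 - 16.5622*c^2 - 12.4064*c + 5.239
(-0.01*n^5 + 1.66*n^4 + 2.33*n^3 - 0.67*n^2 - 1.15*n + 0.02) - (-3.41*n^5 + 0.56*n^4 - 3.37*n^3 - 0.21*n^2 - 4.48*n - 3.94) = 3.4*n^5 + 1.1*n^4 + 5.7*n^3 - 0.46*n^2 + 3.33*n + 3.96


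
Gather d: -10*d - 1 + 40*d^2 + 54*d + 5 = 40*d^2 + 44*d + 4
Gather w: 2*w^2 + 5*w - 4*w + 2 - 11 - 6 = 2*w^2 + w - 15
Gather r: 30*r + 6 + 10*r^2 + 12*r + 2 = 10*r^2 + 42*r + 8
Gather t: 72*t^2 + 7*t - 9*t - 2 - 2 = 72*t^2 - 2*t - 4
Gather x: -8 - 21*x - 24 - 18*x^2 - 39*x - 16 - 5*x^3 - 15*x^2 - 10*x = -5*x^3 - 33*x^2 - 70*x - 48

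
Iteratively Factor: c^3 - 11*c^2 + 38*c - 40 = (c - 4)*(c^2 - 7*c + 10) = (c - 4)*(c - 2)*(c - 5)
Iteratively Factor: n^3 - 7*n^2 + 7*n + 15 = (n - 3)*(n^2 - 4*n - 5) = (n - 3)*(n + 1)*(n - 5)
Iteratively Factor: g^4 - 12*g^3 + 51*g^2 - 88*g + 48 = (g - 3)*(g^3 - 9*g^2 + 24*g - 16) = (g - 4)*(g - 3)*(g^2 - 5*g + 4) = (g - 4)*(g - 3)*(g - 1)*(g - 4)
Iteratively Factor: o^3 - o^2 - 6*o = (o + 2)*(o^2 - 3*o) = (o - 3)*(o + 2)*(o)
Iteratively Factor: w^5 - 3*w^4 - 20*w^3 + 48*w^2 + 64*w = (w + 4)*(w^4 - 7*w^3 + 8*w^2 + 16*w) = (w + 1)*(w + 4)*(w^3 - 8*w^2 + 16*w) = (w - 4)*(w + 1)*(w + 4)*(w^2 - 4*w) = (w - 4)^2*(w + 1)*(w + 4)*(w)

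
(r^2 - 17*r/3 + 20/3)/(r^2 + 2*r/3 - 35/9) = 3*(r - 4)/(3*r + 7)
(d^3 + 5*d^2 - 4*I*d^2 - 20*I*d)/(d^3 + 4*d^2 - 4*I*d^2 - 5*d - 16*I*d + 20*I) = d/(d - 1)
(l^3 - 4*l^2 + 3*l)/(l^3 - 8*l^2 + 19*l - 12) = l/(l - 4)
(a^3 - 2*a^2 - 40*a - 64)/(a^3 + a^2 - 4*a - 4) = (a^2 - 4*a - 32)/(a^2 - a - 2)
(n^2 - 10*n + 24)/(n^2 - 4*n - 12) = (n - 4)/(n + 2)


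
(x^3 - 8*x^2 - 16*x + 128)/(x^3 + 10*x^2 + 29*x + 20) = (x^2 - 12*x + 32)/(x^2 + 6*x + 5)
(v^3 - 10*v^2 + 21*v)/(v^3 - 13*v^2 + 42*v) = (v - 3)/(v - 6)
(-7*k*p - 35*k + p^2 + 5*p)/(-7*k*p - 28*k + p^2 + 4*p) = (p + 5)/(p + 4)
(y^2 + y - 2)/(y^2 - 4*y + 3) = (y + 2)/(y - 3)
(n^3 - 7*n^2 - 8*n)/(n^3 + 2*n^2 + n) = (n - 8)/(n + 1)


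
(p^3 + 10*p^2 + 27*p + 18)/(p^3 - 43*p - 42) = (p + 3)/(p - 7)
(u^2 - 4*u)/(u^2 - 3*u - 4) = u/(u + 1)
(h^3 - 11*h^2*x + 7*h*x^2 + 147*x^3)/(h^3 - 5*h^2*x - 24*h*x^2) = (-h^2 + 14*h*x - 49*x^2)/(h*(-h + 8*x))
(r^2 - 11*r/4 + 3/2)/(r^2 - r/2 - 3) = (4*r - 3)/(2*(2*r + 3))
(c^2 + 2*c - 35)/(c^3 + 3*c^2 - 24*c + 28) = (c - 5)/(c^2 - 4*c + 4)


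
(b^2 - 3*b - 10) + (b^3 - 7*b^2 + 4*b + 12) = b^3 - 6*b^2 + b + 2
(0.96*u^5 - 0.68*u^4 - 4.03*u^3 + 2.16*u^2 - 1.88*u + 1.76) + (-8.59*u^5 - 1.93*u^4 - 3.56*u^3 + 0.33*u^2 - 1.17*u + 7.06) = -7.63*u^5 - 2.61*u^4 - 7.59*u^3 + 2.49*u^2 - 3.05*u + 8.82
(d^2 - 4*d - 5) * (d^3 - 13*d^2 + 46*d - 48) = d^5 - 17*d^4 + 93*d^3 - 167*d^2 - 38*d + 240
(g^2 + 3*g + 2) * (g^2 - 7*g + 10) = g^4 - 4*g^3 - 9*g^2 + 16*g + 20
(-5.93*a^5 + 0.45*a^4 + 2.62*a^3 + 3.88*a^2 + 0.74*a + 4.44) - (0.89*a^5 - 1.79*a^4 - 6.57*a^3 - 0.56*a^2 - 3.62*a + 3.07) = -6.82*a^5 + 2.24*a^4 + 9.19*a^3 + 4.44*a^2 + 4.36*a + 1.37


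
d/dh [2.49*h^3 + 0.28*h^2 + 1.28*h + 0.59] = 7.47*h^2 + 0.56*h + 1.28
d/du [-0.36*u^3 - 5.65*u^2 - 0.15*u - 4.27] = -1.08*u^2 - 11.3*u - 0.15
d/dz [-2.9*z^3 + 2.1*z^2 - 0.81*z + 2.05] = -8.7*z^2 + 4.2*z - 0.81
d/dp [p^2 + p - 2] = 2*p + 1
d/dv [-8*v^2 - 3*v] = -16*v - 3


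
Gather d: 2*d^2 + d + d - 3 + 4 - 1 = 2*d^2 + 2*d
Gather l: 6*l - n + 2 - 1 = 6*l - n + 1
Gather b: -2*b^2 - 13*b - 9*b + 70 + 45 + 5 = -2*b^2 - 22*b + 120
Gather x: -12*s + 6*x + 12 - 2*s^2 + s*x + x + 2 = -2*s^2 - 12*s + x*(s + 7) + 14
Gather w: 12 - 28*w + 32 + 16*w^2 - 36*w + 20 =16*w^2 - 64*w + 64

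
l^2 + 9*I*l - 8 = (l + I)*(l + 8*I)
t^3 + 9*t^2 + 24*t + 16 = (t + 1)*(t + 4)^2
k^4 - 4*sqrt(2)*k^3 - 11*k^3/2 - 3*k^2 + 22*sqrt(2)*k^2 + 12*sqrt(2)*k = k*(k - 6)*(k + 1/2)*(k - 4*sqrt(2))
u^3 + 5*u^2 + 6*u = u*(u + 2)*(u + 3)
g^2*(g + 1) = g^3 + g^2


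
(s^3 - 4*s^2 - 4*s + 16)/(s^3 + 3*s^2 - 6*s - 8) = (s^2 - 2*s - 8)/(s^2 + 5*s + 4)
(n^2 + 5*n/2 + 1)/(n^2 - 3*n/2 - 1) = (n + 2)/(n - 2)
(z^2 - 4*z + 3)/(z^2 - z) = (z - 3)/z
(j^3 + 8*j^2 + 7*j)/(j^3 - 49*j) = (j + 1)/(j - 7)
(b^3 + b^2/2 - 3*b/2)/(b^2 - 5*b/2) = (2*b^2 + b - 3)/(2*b - 5)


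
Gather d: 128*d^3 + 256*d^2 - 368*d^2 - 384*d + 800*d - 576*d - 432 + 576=128*d^3 - 112*d^2 - 160*d + 144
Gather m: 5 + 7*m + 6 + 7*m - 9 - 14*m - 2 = 0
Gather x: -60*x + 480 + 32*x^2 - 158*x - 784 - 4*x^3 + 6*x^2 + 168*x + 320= -4*x^3 + 38*x^2 - 50*x + 16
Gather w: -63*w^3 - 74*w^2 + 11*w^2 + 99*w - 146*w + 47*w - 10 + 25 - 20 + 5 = -63*w^3 - 63*w^2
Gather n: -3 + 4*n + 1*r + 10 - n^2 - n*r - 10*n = -n^2 + n*(-r - 6) + r + 7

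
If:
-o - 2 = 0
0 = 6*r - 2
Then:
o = -2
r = 1/3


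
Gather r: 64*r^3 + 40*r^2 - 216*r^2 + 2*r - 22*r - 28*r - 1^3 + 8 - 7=64*r^3 - 176*r^2 - 48*r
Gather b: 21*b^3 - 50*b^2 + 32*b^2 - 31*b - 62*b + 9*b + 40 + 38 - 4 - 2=21*b^3 - 18*b^2 - 84*b + 72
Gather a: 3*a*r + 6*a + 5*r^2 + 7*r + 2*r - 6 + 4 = a*(3*r + 6) + 5*r^2 + 9*r - 2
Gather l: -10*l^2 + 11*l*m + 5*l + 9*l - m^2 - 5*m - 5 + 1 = -10*l^2 + l*(11*m + 14) - m^2 - 5*m - 4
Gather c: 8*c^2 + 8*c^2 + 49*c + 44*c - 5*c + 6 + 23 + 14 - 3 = 16*c^2 + 88*c + 40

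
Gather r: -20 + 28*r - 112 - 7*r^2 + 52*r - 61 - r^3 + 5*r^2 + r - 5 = -r^3 - 2*r^2 + 81*r - 198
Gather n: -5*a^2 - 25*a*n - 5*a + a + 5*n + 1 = -5*a^2 - 4*a + n*(5 - 25*a) + 1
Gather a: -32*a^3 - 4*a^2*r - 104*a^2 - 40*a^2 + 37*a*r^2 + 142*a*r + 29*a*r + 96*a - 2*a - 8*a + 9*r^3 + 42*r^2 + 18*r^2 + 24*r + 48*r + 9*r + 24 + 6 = -32*a^3 + a^2*(-4*r - 144) + a*(37*r^2 + 171*r + 86) + 9*r^3 + 60*r^2 + 81*r + 30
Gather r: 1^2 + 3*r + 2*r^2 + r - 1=2*r^2 + 4*r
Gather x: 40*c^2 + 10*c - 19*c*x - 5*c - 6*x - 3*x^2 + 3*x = 40*c^2 + 5*c - 3*x^2 + x*(-19*c - 3)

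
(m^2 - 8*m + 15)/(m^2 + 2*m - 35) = (m - 3)/(m + 7)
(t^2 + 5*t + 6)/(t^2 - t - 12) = (t + 2)/(t - 4)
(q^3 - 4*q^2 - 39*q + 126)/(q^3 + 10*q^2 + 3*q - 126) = (q - 7)/(q + 7)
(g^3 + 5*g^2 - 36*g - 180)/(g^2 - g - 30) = g + 6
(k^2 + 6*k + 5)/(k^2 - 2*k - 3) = (k + 5)/(k - 3)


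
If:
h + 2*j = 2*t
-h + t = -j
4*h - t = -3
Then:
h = -12/13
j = -3/13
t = -9/13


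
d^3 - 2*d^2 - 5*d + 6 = (d - 3)*(d - 1)*(d + 2)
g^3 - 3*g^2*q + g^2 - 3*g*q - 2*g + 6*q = (g - 1)*(g + 2)*(g - 3*q)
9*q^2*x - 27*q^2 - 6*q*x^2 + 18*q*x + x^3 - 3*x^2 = (-3*q + x)^2*(x - 3)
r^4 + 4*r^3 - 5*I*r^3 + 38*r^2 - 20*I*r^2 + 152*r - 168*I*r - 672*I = (r + 4)*(r - 7*I)*(r - 4*I)*(r + 6*I)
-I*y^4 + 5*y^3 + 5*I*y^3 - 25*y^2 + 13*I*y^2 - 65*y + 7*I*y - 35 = (y - 7)*(y + 1)*(y + 5*I)*(-I*y - I)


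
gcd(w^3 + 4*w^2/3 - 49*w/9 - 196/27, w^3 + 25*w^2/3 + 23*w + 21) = w + 7/3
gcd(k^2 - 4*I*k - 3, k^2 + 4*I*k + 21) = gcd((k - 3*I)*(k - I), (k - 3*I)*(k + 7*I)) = k - 3*I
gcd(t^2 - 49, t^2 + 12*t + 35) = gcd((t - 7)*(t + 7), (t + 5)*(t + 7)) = t + 7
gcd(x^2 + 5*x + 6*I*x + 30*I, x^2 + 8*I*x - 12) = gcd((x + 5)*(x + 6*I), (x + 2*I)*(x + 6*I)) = x + 6*I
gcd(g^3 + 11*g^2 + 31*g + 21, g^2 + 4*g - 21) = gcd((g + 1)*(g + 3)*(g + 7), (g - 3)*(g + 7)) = g + 7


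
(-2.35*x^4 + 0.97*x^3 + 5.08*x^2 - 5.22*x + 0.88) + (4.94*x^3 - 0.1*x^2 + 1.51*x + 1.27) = -2.35*x^4 + 5.91*x^3 + 4.98*x^2 - 3.71*x + 2.15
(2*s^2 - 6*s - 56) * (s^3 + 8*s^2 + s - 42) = 2*s^5 + 10*s^4 - 102*s^3 - 538*s^2 + 196*s + 2352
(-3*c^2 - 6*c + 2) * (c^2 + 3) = -3*c^4 - 6*c^3 - 7*c^2 - 18*c + 6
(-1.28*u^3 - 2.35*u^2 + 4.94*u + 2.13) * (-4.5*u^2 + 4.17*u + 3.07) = 5.76*u^5 + 5.2374*u^4 - 35.9591*u^3 + 3.8003*u^2 + 24.0479*u + 6.5391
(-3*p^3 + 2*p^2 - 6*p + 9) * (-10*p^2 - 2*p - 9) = 30*p^5 - 14*p^4 + 83*p^3 - 96*p^2 + 36*p - 81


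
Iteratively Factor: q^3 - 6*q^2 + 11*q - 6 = (q - 3)*(q^2 - 3*q + 2) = (q - 3)*(q - 1)*(q - 2)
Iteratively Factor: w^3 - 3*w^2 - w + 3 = (w + 1)*(w^2 - 4*w + 3) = (w - 1)*(w + 1)*(w - 3)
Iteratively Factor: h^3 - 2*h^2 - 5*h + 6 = (h + 2)*(h^2 - 4*h + 3) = (h - 1)*(h + 2)*(h - 3)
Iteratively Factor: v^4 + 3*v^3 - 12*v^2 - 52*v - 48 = (v + 3)*(v^3 - 12*v - 16) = (v + 2)*(v + 3)*(v^2 - 2*v - 8) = (v - 4)*(v + 2)*(v + 3)*(v + 2)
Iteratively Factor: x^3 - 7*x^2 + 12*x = (x)*(x^2 - 7*x + 12) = x*(x - 4)*(x - 3)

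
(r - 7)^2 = r^2 - 14*r + 49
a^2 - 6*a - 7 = (a - 7)*(a + 1)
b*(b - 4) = b^2 - 4*b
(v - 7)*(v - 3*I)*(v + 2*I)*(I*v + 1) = I*v^4 + 2*v^3 - 7*I*v^3 - 14*v^2 + 5*I*v^2 + 6*v - 35*I*v - 42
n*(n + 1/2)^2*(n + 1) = n^4 + 2*n^3 + 5*n^2/4 + n/4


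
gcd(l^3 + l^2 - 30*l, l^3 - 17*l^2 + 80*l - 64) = 1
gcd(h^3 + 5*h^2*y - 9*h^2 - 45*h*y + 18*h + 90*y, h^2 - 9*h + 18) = h^2 - 9*h + 18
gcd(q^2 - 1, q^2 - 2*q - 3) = q + 1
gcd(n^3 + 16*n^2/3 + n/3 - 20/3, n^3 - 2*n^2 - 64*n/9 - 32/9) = n + 4/3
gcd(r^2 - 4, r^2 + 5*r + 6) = r + 2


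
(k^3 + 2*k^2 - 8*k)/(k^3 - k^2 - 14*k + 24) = k/(k - 3)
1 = 1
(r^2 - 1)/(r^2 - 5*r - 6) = (r - 1)/(r - 6)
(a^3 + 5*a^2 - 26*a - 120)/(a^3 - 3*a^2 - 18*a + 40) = (a + 6)/(a - 2)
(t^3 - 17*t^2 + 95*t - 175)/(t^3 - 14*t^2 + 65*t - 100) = (t - 7)/(t - 4)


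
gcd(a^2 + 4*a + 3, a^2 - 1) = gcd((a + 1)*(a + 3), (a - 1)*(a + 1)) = a + 1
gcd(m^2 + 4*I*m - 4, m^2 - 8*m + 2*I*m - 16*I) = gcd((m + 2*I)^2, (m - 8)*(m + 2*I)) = m + 2*I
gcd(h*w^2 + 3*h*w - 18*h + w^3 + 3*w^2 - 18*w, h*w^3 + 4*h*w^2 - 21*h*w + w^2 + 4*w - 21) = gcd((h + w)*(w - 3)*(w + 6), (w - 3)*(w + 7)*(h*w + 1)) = w - 3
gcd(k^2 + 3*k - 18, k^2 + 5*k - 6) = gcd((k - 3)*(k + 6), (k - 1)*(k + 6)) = k + 6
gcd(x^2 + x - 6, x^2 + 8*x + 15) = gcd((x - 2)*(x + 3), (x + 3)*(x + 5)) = x + 3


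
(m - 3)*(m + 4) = m^2 + m - 12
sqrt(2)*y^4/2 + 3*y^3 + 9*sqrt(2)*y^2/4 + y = y*(y + sqrt(2)/2)*(y + 2*sqrt(2))*(sqrt(2)*y/2 + 1/2)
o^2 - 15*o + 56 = (o - 8)*(o - 7)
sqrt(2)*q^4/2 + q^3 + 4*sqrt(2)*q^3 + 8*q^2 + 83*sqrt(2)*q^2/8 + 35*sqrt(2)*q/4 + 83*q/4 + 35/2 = (q + 5/2)*(q + 7/2)*(q + sqrt(2))*(sqrt(2)*q/2 + sqrt(2))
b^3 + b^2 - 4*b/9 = b*(b - 1/3)*(b + 4/3)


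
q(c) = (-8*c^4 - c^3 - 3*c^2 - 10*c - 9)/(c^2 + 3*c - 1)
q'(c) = (-2*c - 3)*(-8*c^4 - c^3 - 3*c^2 - 10*c - 9)/(c^2 + 3*c - 1)^2 + (-32*c^3 - 3*c^2 - 6*c - 10)/(c^2 + 3*c - 1)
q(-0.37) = 2.94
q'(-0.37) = 6.70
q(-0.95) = 2.67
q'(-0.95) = -5.93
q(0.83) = -10.89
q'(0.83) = 7.08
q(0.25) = 62.58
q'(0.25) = 1233.22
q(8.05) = -391.13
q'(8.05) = -107.73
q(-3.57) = -1222.82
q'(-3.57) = -3510.78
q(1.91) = -18.20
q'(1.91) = -15.67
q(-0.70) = 1.93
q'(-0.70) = -0.23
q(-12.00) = -1537.21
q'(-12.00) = 211.63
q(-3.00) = 627.00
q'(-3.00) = -2726.00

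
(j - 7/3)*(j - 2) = j^2 - 13*j/3 + 14/3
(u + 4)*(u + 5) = u^2 + 9*u + 20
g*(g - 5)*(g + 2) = g^3 - 3*g^2 - 10*g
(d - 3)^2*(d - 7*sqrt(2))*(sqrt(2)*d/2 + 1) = sqrt(2)*d^4/2 - 6*d^3 - 3*sqrt(2)*d^3 - 5*sqrt(2)*d^2/2 + 36*d^2 - 54*d + 42*sqrt(2)*d - 63*sqrt(2)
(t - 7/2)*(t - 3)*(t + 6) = t^3 - t^2/2 - 57*t/2 + 63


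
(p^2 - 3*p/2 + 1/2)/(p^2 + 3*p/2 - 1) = (p - 1)/(p + 2)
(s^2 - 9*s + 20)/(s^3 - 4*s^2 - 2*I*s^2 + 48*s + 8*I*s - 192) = (s - 5)/(s^2 - 2*I*s + 48)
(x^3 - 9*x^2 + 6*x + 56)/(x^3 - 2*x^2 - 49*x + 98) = (x^2 - 2*x - 8)/(x^2 + 5*x - 14)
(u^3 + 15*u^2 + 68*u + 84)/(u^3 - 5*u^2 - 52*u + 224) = (u^2 + 8*u + 12)/(u^2 - 12*u + 32)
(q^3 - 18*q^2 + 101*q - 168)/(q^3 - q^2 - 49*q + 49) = (q^2 - 11*q + 24)/(q^2 + 6*q - 7)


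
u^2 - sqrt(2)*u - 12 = (u - 3*sqrt(2))*(u + 2*sqrt(2))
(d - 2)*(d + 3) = d^2 + d - 6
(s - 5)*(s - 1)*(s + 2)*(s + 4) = s^4 - 23*s^2 - 18*s + 40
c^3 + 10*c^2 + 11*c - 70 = (c - 2)*(c + 5)*(c + 7)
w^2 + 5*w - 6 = (w - 1)*(w + 6)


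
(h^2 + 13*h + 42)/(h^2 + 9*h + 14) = (h + 6)/(h + 2)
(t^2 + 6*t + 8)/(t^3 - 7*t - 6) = (t + 4)/(t^2 - 2*t - 3)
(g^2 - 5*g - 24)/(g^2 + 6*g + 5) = (g^2 - 5*g - 24)/(g^2 + 6*g + 5)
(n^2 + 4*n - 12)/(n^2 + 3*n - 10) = (n + 6)/(n + 5)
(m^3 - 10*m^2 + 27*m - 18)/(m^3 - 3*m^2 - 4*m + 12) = (m^2 - 7*m + 6)/(m^2 - 4)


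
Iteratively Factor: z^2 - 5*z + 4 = (z - 1)*(z - 4)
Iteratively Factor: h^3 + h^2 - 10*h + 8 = (h + 4)*(h^2 - 3*h + 2) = (h - 1)*(h + 4)*(h - 2)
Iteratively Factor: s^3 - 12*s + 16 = (s - 2)*(s^2 + 2*s - 8) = (s - 2)^2*(s + 4)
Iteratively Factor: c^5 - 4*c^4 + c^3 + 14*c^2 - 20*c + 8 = (c - 1)*(c^4 - 3*c^3 - 2*c^2 + 12*c - 8) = (c - 2)*(c - 1)*(c^3 - c^2 - 4*c + 4) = (c - 2)*(c - 1)^2*(c^2 - 4) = (c - 2)*(c - 1)^2*(c + 2)*(c - 2)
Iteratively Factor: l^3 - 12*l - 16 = (l - 4)*(l^2 + 4*l + 4) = (l - 4)*(l + 2)*(l + 2)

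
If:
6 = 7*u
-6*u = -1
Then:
No Solution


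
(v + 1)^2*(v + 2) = v^3 + 4*v^2 + 5*v + 2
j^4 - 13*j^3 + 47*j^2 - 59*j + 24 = (j - 8)*(j - 3)*(j - 1)^2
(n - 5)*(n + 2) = n^2 - 3*n - 10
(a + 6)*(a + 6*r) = a^2 + 6*a*r + 6*a + 36*r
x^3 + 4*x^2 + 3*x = x*(x + 1)*(x + 3)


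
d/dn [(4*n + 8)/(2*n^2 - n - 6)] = 4*(2*n^2 - n - (n + 2)*(4*n - 1) - 6)/(-2*n^2 + n + 6)^2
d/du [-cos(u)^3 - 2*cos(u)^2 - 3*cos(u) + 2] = (3*cos(u)^2 + 4*cos(u) + 3)*sin(u)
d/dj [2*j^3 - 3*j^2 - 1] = 6*j*(j - 1)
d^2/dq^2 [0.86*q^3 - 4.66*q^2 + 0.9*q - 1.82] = 5.16*q - 9.32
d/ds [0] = 0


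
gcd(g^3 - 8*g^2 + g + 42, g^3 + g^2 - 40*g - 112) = g - 7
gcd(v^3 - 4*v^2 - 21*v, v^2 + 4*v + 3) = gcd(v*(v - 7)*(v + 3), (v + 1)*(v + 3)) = v + 3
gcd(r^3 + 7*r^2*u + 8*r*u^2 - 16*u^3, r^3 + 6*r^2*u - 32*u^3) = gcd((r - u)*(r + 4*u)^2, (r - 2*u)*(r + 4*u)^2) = r^2 + 8*r*u + 16*u^2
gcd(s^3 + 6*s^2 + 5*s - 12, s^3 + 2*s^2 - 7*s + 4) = s^2 + 3*s - 4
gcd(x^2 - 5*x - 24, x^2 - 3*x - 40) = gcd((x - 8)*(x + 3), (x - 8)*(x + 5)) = x - 8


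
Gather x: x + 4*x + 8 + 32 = 5*x + 40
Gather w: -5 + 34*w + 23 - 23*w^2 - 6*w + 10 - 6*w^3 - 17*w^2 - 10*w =-6*w^3 - 40*w^2 + 18*w + 28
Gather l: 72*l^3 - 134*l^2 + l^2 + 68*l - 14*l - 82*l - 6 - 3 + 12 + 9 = 72*l^3 - 133*l^2 - 28*l + 12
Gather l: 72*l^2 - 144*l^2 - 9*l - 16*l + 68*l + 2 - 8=-72*l^2 + 43*l - 6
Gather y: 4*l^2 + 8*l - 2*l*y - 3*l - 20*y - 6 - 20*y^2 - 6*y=4*l^2 + 5*l - 20*y^2 + y*(-2*l - 26) - 6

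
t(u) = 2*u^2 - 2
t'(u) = 4*u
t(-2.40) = 9.52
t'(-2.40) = -9.60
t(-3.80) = 26.88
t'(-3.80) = -15.20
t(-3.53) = 22.92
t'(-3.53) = -14.12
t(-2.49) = 10.40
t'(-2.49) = -9.96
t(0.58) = -1.33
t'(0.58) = 2.32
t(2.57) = 11.21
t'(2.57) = 10.28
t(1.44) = 2.15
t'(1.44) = 5.76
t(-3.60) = 23.92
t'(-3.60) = -14.40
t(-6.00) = 70.00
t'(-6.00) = -24.00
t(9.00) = 160.00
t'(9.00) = 36.00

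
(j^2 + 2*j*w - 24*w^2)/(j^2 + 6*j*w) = (j - 4*w)/j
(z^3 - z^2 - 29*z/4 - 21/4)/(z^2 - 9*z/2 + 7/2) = (2*z^2 + 5*z + 3)/(2*(z - 1))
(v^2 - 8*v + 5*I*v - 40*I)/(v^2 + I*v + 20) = (v - 8)/(v - 4*I)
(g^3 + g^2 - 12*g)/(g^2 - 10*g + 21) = g*(g + 4)/(g - 7)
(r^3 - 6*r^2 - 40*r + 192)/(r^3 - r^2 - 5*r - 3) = (-r^3 + 6*r^2 + 40*r - 192)/(-r^3 + r^2 + 5*r + 3)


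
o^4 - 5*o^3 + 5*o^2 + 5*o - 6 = (o - 3)*(o - 2)*(o - 1)*(o + 1)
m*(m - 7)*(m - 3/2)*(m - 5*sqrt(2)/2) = m^4 - 17*m^3/2 - 5*sqrt(2)*m^3/2 + 21*m^2/2 + 85*sqrt(2)*m^2/4 - 105*sqrt(2)*m/4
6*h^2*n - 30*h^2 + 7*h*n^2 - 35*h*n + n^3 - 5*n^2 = (h + n)*(6*h + n)*(n - 5)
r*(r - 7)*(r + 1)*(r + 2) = r^4 - 4*r^3 - 19*r^2 - 14*r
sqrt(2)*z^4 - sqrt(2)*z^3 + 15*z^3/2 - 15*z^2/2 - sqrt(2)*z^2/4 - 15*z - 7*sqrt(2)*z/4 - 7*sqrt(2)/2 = (z - 2)*(z + 1)*(z + 7*sqrt(2)/2)*(sqrt(2)*z + 1/2)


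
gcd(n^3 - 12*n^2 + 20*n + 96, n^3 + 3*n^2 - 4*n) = 1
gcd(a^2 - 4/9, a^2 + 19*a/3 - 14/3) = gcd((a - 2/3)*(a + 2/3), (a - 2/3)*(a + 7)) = a - 2/3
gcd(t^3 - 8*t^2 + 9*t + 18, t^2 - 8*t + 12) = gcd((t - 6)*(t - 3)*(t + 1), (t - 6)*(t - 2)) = t - 6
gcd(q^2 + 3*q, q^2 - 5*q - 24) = q + 3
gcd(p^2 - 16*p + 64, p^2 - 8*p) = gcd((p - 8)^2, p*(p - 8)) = p - 8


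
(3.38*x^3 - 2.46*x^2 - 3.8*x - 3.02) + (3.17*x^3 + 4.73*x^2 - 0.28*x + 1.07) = 6.55*x^3 + 2.27*x^2 - 4.08*x - 1.95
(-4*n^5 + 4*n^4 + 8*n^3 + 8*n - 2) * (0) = 0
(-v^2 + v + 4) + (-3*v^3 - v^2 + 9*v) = -3*v^3 - 2*v^2 + 10*v + 4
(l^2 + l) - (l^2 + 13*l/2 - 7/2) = 7/2 - 11*l/2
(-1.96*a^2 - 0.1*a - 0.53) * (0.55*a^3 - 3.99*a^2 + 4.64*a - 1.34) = -1.078*a^5 + 7.7654*a^4 - 8.9869*a^3 + 4.2771*a^2 - 2.3252*a + 0.7102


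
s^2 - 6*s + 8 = (s - 4)*(s - 2)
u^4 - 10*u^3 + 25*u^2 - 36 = (u - 6)*(u - 3)*(u - 2)*(u + 1)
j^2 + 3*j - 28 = (j - 4)*(j + 7)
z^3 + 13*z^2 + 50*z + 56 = (z + 2)*(z + 4)*(z + 7)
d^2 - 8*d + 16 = (d - 4)^2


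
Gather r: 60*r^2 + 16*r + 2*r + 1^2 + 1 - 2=60*r^2 + 18*r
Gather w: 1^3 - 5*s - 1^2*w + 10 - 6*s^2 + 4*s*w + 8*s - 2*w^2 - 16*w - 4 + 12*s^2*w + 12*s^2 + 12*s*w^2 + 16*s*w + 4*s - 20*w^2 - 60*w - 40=6*s^2 + 7*s + w^2*(12*s - 22) + w*(12*s^2 + 20*s - 77) - 33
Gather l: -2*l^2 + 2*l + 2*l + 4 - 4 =-2*l^2 + 4*l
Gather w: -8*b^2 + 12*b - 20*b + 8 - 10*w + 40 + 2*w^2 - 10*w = -8*b^2 - 8*b + 2*w^2 - 20*w + 48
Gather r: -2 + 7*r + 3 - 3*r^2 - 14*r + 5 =-3*r^2 - 7*r + 6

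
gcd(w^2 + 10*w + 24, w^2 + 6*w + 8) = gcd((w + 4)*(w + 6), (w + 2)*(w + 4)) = w + 4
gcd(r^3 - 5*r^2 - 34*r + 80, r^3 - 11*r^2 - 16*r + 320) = r^2 - 3*r - 40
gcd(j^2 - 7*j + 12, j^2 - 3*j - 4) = j - 4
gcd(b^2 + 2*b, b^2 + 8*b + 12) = b + 2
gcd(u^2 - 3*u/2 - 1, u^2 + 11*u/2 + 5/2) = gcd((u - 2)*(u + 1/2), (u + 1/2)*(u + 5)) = u + 1/2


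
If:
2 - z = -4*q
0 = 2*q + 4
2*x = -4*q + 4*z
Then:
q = -2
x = -8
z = -6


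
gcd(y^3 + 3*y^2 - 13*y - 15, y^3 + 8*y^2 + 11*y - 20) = y + 5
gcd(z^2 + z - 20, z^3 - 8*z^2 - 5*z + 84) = z - 4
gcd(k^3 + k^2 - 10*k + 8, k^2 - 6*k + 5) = k - 1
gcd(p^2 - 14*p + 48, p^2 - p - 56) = p - 8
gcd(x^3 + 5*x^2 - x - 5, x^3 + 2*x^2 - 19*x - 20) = x^2 + 6*x + 5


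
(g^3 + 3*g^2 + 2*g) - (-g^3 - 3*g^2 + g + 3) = 2*g^3 + 6*g^2 + g - 3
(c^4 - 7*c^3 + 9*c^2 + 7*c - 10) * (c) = c^5 - 7*c^4 + 9*c^3 + 7*c^2 - 10*c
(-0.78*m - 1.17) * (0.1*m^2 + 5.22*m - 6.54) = -0.078*m^3 - 4.1886*m^2 - 1.0062*m + 7.6518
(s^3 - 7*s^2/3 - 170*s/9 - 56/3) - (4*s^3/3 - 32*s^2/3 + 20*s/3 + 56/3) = -s^3/3 + 25*s^2/3 - 230*s/9 - 112/3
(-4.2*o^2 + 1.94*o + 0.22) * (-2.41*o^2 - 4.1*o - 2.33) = 10.122*o^4 + 12.5446*o^3 + 1.3018*o^2 - 5.4222*o - 0.5126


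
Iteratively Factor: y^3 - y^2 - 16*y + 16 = (y + 4)*(y^2 - 5*y + 4) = (y - 1)*(y + 4)*(y - 4)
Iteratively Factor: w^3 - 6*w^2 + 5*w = (w)*(w^2 - 6*w + 5) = w*(w - 1)*(w - 5)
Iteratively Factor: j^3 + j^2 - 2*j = (j + 2)*(j^2 - j) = (j - 1)*(j + 2)*(j)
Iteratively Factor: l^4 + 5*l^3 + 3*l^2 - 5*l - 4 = (l + 1)*(l^3 + 4*l^2 - l - 4) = (l + 1)^2*(l^2 + 3*l - 4) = (l - 1)*(l + 1)^2*(l + 4)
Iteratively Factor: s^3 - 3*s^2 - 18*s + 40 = (s + 4)*(s^2 - 7*s + 10) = (s - 2)*(s + 4)*(s - 5)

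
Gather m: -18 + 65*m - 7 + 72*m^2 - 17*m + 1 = 72*m^2 + 48*m - 24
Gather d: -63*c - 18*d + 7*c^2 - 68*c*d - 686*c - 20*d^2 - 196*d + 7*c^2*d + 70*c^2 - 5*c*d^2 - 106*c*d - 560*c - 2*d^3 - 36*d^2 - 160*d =77*c^2 - 1309*c - 2*d^3 + d^2*(-5*c - 56) + d*(7*c^2 - 174*c - 374)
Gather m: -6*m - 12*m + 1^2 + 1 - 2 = -18*m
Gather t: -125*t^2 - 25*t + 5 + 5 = -125*t^2 - 25*t + 10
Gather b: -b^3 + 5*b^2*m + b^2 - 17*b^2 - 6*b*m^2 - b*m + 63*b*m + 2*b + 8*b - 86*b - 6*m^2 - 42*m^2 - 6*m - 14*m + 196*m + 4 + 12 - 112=-b^3 + b^2*(5*m - 16) + b*(-6*m^2 + 62*m - 76) - 48*m^2 + 176*m - 96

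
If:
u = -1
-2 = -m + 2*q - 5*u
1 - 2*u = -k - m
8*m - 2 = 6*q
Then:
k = 4/5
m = -19/5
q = -27/5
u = -1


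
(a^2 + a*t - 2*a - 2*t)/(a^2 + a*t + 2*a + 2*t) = (a - 2)/(a + 2)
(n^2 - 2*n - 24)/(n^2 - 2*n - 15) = (-n^2 + 2*n + 24)/(-n^2 + 2*n + 15)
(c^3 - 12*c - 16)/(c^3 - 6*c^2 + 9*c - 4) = (c^2 + 4*c + 4)/(c^2 - 2*c + 1)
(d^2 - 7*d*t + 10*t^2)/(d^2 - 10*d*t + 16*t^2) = (-d + 5*t)/(-d + 8*t)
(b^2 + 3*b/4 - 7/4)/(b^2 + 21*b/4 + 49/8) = 2*(b - 1)/(2*b + 7)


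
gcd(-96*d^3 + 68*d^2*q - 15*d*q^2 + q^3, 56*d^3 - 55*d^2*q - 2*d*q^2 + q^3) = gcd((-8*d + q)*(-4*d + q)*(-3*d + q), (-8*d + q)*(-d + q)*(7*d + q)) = -8*d + q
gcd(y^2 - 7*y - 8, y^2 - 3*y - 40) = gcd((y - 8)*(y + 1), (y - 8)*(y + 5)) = y - 8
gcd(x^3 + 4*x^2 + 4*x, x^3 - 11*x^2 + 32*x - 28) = 1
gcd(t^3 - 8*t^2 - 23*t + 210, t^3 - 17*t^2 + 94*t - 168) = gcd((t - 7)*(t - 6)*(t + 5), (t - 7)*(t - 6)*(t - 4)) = t^2 - 13*t + 42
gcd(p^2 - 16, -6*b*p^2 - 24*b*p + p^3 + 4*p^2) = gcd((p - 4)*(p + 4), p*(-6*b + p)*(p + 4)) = p + 4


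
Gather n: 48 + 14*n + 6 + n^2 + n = n^2 + 15*n + 54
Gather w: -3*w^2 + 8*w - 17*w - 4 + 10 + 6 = -3*w^2 - 9*w + 12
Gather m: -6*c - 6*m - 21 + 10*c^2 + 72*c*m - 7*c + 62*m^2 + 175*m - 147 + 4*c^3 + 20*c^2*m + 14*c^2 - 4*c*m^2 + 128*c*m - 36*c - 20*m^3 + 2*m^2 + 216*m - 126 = 4*c^3 + 24*c^2 - 49*c - 20*m^3 + m^2*(64 - 4*c) + m*(20*c^2 + 200*c + 385) - 294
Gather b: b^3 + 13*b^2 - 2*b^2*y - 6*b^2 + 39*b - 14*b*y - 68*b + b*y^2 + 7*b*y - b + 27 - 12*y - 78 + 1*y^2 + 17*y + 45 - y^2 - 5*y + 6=b^3 + b^2*(7 - 2*y) + b*(y^2 - 7*y - 30)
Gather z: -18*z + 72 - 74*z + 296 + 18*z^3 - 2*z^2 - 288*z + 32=18*z^3 - 2*z^2 - 380*z + 400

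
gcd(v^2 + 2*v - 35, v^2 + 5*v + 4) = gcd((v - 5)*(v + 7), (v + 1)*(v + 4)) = 1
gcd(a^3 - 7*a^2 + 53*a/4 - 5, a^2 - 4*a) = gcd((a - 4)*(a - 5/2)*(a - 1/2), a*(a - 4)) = a - 4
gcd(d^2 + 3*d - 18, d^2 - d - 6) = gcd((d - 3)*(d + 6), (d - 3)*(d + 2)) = d - 3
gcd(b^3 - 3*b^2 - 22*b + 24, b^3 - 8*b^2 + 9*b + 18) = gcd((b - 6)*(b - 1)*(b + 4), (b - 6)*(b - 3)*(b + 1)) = b - 6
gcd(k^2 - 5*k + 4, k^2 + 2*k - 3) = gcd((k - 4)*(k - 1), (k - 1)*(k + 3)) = k - 1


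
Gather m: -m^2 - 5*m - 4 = -m^2 - 5*m - 4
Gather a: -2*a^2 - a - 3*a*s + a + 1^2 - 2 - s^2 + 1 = -2*a^2 - 3*a*s - s^2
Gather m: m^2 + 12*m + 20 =m^2 + 12*m + 20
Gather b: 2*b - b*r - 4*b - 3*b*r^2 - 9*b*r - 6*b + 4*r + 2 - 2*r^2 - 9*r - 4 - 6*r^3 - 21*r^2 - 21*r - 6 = b*(-3*r^2 - 10*r - 8) - 6*r^3 - 23*r^2 - 26*r - 8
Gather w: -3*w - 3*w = -6*w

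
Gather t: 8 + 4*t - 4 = 4*t + 4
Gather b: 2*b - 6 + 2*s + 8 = 2*b + 2*s + 2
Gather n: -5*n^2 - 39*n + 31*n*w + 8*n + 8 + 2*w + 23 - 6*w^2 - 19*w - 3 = -5*n^2 + n*(31*w - 31) - 6*w^2 - 17*w + 28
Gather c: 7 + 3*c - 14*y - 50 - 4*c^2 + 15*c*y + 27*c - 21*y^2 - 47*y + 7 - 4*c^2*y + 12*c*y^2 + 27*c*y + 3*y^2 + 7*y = c^2*(-4*y - 4) + c*(12*y^2 + 42*y + 30) - 18*y^2 - 54*y - 36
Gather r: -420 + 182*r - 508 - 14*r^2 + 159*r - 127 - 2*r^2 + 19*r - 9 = -16*r^2 + 360*r - 1064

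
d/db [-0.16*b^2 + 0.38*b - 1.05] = 0.38 - 0.32*b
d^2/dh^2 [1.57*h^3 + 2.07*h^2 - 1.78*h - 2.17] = 9.42*h + 4.14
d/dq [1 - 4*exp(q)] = -4*exp(q)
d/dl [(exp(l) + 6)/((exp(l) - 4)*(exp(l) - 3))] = (-exp(2*l) - 12*exp(l) + 54)*exp(l)/(exp(4*l) - 14*exp(3*l) + 73*exp(2*l) - 168*exp(l) + 144)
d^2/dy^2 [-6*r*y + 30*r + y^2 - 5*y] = 2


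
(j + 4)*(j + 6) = j^2 + 10*j + 24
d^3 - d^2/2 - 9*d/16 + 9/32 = (d - 3/4)*(d - 1/2)*(d + 3/4)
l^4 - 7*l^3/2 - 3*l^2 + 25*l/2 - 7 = (l - 7/2)*(l - 1)^2*(l + 2)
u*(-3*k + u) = -3*k*u + u^2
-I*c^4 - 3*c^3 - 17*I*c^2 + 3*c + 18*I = (c + 1)*(c - 6*I)*(c + 3*I)*(-I*c + I)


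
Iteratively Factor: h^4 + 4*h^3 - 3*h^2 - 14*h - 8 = (h + 4)*(h^3 - 3*h - 2) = (h + 1)*(h + 4)*(h^2 - h - 2) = (h + 1)^2*(h + 4)*(h - 2)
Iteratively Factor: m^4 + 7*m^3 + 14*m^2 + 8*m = (m)*(m^3 + 7*m^2 + 14*m + 8) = m*(m + 2)*(m^2 + 5*m + 4) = m*(m + 2)*(m + 4)*(m + 1)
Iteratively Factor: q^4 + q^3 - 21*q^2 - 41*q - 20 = (q - 5)*(q^3 + 6*q^2 + 9*q + 4) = (q - 5)*(q + 1)*(q^2 + 5*q + 4) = (q - 5)*(q + 1)*(q + 4)*(q + 1)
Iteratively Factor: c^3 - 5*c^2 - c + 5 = (c - 1)*(c^2 - 4*c - 5) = (c - 5)*(c - 1)*(c + 1)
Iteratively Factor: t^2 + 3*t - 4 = (t - 1)*(t + 4)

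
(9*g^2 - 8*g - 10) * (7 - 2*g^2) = -18*g^4 + 16*g^3 + 83*g^2 - 56*g - 70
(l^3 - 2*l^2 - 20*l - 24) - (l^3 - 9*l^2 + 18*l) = 7*l^2 - 38*l - 24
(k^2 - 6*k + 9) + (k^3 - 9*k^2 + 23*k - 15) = k^3 - 8*k^2 + 17*k - 6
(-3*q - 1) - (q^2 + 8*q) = -q^2 - 11*q - 1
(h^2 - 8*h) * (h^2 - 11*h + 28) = h^4 - 19*h^3 + 116*h^2 - 224*h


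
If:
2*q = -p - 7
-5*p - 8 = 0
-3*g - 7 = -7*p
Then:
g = -91/15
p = -8/5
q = -27/10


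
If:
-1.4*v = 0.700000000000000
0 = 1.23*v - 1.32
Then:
No Solution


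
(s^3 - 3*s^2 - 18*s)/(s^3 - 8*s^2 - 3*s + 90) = s/(s - 5)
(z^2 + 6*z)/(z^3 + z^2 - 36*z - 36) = z/(z^2 - 5*z - 6)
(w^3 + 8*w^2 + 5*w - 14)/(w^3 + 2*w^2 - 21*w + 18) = (w^2 + 9*w + 14)/(w^2 + 3*w - 18)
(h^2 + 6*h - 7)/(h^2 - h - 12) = (-h^2 - 6*h + 7)/(-h^2 + h + 12)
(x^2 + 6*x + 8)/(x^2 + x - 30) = (x^2 + 6*x + 8)/(x^2 + x - 30)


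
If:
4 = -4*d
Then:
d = -1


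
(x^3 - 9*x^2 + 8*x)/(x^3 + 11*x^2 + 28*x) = (x^2 - 9*x + 8)/(x^2 + 11*x + 28)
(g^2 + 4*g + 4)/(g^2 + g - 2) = (g + 2)/(g - 1)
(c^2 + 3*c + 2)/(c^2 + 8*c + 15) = (c^2 + 3*c + 2)/(c^2 + 8*c + 15)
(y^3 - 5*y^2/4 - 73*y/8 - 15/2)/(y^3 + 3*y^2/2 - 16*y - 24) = (y + 5/4)/(y + 4)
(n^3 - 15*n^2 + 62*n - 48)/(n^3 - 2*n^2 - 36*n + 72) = (n^2 - 9*n + 8)/(n^2 + 4*n - 12)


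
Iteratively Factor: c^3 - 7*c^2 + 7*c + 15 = (c - 5)*(c^2 - 2*c - 3) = (c - 5)*(c - 3)*(c + 1)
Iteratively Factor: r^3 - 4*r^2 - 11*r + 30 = (r - 5)*(r^2 + r - 6) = (r - 5)*(r - 2)*(r + 3)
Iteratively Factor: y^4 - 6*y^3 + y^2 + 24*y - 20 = (y + 2)*(y^3 - 8*y^2 + 17*y - 10) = (y - 2)*(y + 2)*(y^2 - 6*y + 5) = (y - 2)*(y - 1)*(y + 2)*(y - 5)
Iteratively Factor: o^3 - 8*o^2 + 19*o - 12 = (o - 1)*(o^2 - 7*o + 12) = (o - 3)*(o - 1)*(o - 4)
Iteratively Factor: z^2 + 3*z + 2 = (z + 1)*(z + 2)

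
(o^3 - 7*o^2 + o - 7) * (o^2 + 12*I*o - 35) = o^5 - 7*o^4 + 12*I*o^4 - 34*o^3 - 84*I*o^3 + 238*o^2 + 12*I*o^2 - 35*o - 84*I*o + 245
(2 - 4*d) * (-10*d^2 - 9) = 40*d^3 - 20*d^2 + 36*d - 18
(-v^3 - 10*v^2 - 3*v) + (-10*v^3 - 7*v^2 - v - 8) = -11*v^3 - 17*v^2 - 4*v - 8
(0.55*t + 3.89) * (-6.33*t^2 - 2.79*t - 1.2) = -3.4815*t^3 - 26.1582*t^2 - 11.5131*t - 4.668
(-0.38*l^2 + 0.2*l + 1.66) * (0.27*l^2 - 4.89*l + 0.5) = -0.1026*l^4 + 1.9122*l^3 - 0.7198*l^2 - 8.0174*l + 0.83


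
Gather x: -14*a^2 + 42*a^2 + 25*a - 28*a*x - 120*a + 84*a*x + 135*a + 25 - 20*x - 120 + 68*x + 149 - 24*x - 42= 28*a^2 + 40*a + x*(56*a + 24) + 12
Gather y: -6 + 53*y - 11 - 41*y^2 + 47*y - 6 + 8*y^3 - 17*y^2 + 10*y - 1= 8*y^3 - 58*y^2 + 110*y - 24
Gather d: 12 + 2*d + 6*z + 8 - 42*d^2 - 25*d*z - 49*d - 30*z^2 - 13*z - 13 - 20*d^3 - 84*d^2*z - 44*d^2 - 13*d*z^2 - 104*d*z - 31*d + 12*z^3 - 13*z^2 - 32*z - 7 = -20*d^3 + d^2*(-84*z - 86) + d*(-13*z^2 - 129*z - 78) + 12*z^3 - 43*z^2 - 39*z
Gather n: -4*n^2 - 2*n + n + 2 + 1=-4*n^2 - n + 3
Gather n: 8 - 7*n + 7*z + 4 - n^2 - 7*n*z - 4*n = -n^2 + n*(-7*z - 11) + 7*z + 12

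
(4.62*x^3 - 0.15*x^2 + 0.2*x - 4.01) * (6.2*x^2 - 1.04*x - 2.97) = 28.644*x^5 - 5.7348*x^4 - 12.3254*x^3 - 24.6245*x^2 + 3.5764*x + 11.9097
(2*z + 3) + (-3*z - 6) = -z - 3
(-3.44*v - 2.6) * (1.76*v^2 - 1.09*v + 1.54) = -6.0544*v^3 - 0.8264*v^2 - 2.4636*v - 4.004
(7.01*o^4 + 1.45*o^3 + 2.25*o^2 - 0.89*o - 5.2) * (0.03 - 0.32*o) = -2.2432*o^5 - 0.2537*o^4 - 0.6765*o^3 + 0.3523*o^2 + 1.6373*o - 0.156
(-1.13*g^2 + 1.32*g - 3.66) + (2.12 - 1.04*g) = -1.13*g^2 + 0.28*g - 1.54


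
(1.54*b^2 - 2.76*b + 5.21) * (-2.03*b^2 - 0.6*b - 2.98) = -3.1262*b^4 + 4.6788*b^3 - 13.5095*b^2 + 5.0988*b - 15.5258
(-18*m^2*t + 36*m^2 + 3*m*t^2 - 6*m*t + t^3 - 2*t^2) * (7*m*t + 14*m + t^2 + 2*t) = -126*m^3*t^2 + 504*m^3 + 3*m^2*t^3 - 12*m^2*t + 10*m*t^4 - 40*m*t^2 + t^5 - 4*t^3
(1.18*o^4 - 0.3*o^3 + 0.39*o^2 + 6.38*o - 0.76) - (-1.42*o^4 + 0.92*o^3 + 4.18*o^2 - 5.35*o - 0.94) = 2.6*o^4 - 1.22*o^3 - 3.79*o^2 + 11.73*o + 0.18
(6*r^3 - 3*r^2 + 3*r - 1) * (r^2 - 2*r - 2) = 6*r^5 - 15*r^4 - 3*r^3 - r^2 - 4*r + 2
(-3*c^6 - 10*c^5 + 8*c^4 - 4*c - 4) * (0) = 0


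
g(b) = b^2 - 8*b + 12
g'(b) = 2*b - 8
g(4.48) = -3.77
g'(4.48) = 0.96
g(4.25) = -3.94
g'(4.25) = 0.50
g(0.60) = 7.56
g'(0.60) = -6.80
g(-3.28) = 49.00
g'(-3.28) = -14.56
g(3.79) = -3.96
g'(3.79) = -0.42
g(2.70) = -2.31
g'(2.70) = -2.60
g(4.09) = -3.99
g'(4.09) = 0.18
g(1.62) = 1.66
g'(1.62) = -4.76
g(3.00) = -3.00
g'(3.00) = -2.00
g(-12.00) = 252.00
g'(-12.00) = -32.00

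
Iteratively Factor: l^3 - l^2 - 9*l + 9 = (l + 3)*(l^2 - 4*l + 3) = (l - 3)*(l + 3)*(l - 1)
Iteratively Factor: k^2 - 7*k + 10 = (k - 5)*(k - 2)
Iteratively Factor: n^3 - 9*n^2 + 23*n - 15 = (n - 1)*(n^2 - 8*n + 15) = (n - 3)*(n - 1)*(n - 5)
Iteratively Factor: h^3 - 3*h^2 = (h)*(h^2 - 3*h) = h^2*(h - 3)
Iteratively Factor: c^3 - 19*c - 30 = (c - 5)*(c^2 + 5*c + 6) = (c - 5)*(c + 3)*(c + 2)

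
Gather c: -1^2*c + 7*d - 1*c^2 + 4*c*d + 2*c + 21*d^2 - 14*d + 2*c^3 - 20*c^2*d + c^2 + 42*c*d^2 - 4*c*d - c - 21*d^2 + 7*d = 2*c^3 - 20*c^2*d + 42*c*d^2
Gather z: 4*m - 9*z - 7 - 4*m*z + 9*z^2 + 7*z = 4*m + 9*z^2 + z*(-4*m - 2) - 7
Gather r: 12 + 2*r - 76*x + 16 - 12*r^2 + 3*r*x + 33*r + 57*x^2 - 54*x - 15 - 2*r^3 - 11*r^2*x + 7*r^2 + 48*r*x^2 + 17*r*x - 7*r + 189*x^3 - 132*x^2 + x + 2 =-2*r^3 + r^2*(-11*x - 5) + r*(48*x^2 + 20*x + 28) + 189*x^3 - 75*x^2 - 129*x + 15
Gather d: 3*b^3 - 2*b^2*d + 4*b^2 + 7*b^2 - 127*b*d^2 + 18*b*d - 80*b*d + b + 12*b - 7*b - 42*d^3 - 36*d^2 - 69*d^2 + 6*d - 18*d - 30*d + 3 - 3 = 3*b^3 + 11*b^2 + 6*b - 42*d^3 + d^2*(-127*b - 105) + d*(-2*b^2 - 62*b - 42)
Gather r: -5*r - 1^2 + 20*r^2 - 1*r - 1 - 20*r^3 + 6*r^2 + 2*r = -20*r^3 + 26*r^2 - 4*r - 2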